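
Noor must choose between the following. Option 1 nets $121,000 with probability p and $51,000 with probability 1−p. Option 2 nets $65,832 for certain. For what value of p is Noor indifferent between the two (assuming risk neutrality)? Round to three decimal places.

p·121000 + (1−p)·51000 = 65832
70000p + 51000 = 65832
p = (65832 − 51000) / 70000

p = 0.212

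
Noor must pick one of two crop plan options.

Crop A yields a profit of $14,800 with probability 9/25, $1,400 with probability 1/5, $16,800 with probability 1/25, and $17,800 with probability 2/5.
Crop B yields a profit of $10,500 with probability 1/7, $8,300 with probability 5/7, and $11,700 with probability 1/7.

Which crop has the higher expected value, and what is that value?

Crop A ($13,400)

Crop A = 9/25 × 14800 + 1/5 × 1400 + 1/25 × 16800 + 2/5 × 17800 = 5328 + 280 + 672 + 7120 = 13400
Crop B = 1/7 × 10500 + 5/7 × 8300 + 1/7 × 11700 = 1500 + 5928.5714 + 1671.4286 = 9100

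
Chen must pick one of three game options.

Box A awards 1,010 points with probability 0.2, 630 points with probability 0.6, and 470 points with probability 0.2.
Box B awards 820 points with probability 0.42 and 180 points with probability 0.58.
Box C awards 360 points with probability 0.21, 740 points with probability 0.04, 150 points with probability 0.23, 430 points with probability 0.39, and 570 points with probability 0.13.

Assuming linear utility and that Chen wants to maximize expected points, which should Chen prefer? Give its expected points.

Box A (674 points)

Box A = 0.2 × 1010 + 0.6 × 630 + 0.2 × 470 = 202 + 378 + 94 = 674
Box B = 0.42 × 820 + 0.58 × 180 = 344.4 + 104.4 = 448.8
Box C = 0.21 × 360 + 0.04 × 740 + 0.23 × 150 + 0.39 × 430 + 0.13 × 570 = 75.6 + 29.6 + 34.5 + 167.7 + 74.1 = 381.5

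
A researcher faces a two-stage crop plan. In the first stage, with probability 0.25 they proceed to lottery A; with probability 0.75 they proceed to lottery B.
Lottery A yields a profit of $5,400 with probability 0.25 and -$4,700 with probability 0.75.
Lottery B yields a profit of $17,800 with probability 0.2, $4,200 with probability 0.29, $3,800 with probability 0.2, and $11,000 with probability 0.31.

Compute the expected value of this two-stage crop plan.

$6,167.25

EV(A) = 0.25 × 5400 + 0.75 × (-4700) = 1350 − 3525 = -2175
EV(B) = 0.2 × 17800 + 0.29 × 4200 + 0.2 × 3800 + 0.31 × 11000 = 3560 + 1218 + 760 + 3410 = 8948
Overall = 0.25 × (-2175) + 0.75 × 8948 = -543.75 + 6711 = 6167.25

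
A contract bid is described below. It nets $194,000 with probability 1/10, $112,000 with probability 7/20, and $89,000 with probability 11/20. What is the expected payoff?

$107,550

EV = 1/10 × 194000 + 7/20 × 112000 + 11/20 × 89000 = 19400 + 39200 + 48950 = 107550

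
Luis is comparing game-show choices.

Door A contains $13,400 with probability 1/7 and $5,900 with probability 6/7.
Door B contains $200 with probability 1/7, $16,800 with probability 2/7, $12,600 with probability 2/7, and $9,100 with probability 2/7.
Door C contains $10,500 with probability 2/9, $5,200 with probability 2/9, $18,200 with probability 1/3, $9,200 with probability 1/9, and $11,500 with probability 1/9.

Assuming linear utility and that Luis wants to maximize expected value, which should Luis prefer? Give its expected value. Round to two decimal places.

Door A = 1/7 × 13400 + 6/7 × 5900 = 1914.2857 + 5057.1429 = 6971.4286
Door B = 1/7 × 200 + 2/7 × 16800 + 2/7 × 12600 + 2/7 × 9100 = 28.5714 + 4800 + 3600 + 2600 = 11028.5714
Door C = 2/9 × 10500 + 2/9 × 5200 + 1/3 × 18200 + 1/9 × 9200 + 1/9 × 11500 = 2333.3333 + 1155.5556 + 6066.6667 + 1022.2222 + 1277.7778 = 11855.5556

Door C ($11,855.56)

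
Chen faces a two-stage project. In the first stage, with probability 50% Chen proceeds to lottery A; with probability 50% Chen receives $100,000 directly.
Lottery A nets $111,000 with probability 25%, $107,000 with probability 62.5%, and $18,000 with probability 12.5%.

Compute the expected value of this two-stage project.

$98,437.50

EV(A) = 0.25 × 111000 + 0.625 × 107000 + 0.125 × 18000 = 27750 + 66875 + 2250 = 96875
Branch B: 100000 (certain)
Overall = 0.5 × 96875 + 0.5 × 100000 = 48437.5 + 50000 = 98437.5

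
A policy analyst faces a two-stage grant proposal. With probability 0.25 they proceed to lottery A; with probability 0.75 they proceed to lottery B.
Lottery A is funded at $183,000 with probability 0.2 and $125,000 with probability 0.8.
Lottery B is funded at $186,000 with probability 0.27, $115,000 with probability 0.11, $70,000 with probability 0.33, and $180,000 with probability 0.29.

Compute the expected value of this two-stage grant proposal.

$137,777.50

EV(A) = 0.2 × 183000 + 0.8 × 125000 = 36600 + 100000 = 136600
EV(B) = 0.27 × 186000 + 0.11 × 115000 + 0.33 × 70000 + 0.29 × 180000 = 50220 + 12650 + 23100 + 52200 = 138170
Overall = 0.25 × 136600 + 0.75 × 138170 = 34150 + 103627.5 = 137777.5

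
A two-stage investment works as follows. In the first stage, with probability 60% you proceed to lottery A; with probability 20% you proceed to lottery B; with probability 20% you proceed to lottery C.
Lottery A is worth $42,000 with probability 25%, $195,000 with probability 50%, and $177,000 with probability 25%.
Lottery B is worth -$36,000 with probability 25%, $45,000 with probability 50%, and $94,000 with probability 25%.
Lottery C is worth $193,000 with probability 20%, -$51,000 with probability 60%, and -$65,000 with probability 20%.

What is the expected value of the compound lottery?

$97,750

EV(A) = 0.25 × 42000 + 0.5 × 195000 + 0.25 × 177000 = 10500 + 97500 + 44250 = 152250
EV(B) = 0.25 × (-36000) + 0.5 × 45000 + 0.25 × 94000 = -9000 + 22500 + 23500 = 37000
EV(C) = 0.2 × 193000 + 0.6 × (-51000) + 0.2 × (-65000) = 38600 − 30600 − 13000 = -5000
Overall = 0.6 × 152250 + 0.2 × 37000 + 0.2 × (-5000) = 91350 + 7400 − 1000 = 97750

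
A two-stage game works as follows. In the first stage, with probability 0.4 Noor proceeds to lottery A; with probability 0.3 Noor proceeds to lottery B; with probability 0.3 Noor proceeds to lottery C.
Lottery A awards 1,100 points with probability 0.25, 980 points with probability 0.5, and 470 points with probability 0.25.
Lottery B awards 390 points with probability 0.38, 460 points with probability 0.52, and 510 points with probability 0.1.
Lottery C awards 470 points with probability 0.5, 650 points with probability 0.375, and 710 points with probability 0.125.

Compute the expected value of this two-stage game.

EV(A) = 0.25 × 1100 + 0.5 × 980 + 0.25 × 470 = 275 + 490 + 117.5 = 882.5
EV(B) = 0.38 × 390 + 0.52 × 460 + 0.1 × 510 = 148.2 + 239.2 + 51 = 438.4
EV(C) = 0.5 × 470 + 0.375 × 650 + 0.125 × 710 = 235 + 243.75 + 88.75 = 567.5
Overall = 0.4 × 882.5 + 0.3 × 438.4 + 0.3 × 567.5 = 353 + 131.52 + 170.25 = 654.77

654.77 points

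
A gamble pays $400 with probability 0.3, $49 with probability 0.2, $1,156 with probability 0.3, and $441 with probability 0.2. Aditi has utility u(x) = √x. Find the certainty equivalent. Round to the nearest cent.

E[u] = 0.3·√400 + 0.2·√49 + 0.3·√1156 + 0.2·√441 = 0.3·20 + 0.2·7 + 0.3·34 + 0.2·21 = 21.8
CE = (21.8)² = 475.24

$475.24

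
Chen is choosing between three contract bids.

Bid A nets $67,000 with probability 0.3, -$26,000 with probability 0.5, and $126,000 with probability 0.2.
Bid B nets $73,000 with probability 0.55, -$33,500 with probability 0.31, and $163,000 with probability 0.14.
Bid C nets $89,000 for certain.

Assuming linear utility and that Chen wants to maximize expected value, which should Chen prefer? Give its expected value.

Bid C ($89,000)

Bid A = 0.3 × 67000 + 0.5 × (-26000) + 0.2 × 126000 = 20100 − 13000 + 25200 = 32300
Bid B = 0.55 × 73000 + 0.31 × (-33500) + 0.14 × 163000 = 40150 − 10385 + 22820 = 52585
Bid C: 89000 (certain)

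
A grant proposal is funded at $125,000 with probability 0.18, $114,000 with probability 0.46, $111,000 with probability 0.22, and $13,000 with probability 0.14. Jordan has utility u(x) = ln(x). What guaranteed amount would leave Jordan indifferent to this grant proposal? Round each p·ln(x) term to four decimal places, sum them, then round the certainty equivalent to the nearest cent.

E[u] = 0.18·ln(125000) + 0.46·ln(114000) + 0.22·ln(111000) + 0.14·ln(13000) = 2.1125 + 5.3562 + 2.5558 + 1.3262 = 11.3507
CE = e^11.3507 ≈ 85024.95

$85,024.95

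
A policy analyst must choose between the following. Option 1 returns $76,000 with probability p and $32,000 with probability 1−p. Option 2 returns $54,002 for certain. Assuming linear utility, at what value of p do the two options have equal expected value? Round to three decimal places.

p·76000 + (1−p)·32000 = 54002
44000p + 32000 = 54002
p = (54002 − 32000) / 44000

p = 0.500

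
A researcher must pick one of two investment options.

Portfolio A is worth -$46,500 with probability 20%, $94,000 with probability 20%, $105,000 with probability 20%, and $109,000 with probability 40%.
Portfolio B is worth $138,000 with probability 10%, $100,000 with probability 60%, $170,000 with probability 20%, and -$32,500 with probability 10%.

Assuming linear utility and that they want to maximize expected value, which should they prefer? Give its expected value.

Portfolio A = 0.2 × (-46500) + 0.2 × 94000 + 0.2 × 105000 + 0.4 × 109000 = -9300 + 18800 + 21000 + 43600 = 74100
Portfolio B = 0.1 × 138000 + 0.6 × 100000 + 0.2 × 170000 + 0.1 × (-32500) = 13800 + 60000 + 34000 − 3250 = 104550

Portfolio B ($104,550)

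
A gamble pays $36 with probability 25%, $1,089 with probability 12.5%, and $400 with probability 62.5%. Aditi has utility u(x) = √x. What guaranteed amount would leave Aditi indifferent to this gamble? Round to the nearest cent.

E[u] = 0.25·√36 + 0.125·√1089 + 0.625·√400 = 0.25·6 + 0.125·33 + 0.625·20 = 18.125
CE = (18.125)² = 328.515625

$328.52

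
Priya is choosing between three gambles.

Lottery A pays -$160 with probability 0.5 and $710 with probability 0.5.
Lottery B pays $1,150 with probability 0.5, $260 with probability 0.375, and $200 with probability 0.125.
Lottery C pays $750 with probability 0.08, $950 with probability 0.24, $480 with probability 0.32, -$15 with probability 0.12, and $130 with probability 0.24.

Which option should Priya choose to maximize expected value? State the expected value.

Lottery B ($697.50)

Lottery A = 0.5 × (-160) + 0.5 × 710 = -80 + 355 = 275
Lottery B = 0.5 × 1150 + 0.375 × 260 + 0.125 × 200 = 575 + 97.5 + 25 = 697.5
Lottery C = 0.08 × 750 + 0.24 × 950 + 0.32 × 480 + 0.12 × (-15) + 0.24 × 130 = 60 + 228 + 153.6 − 1.8 + 31.2 = 471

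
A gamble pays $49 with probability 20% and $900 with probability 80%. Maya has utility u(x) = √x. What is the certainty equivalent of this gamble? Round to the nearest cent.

$645.16

E[u] = 0.2·√49 + 0.8·√900 = 0.2·7 + 0.8·30 = 25.4
CE = (25.4)² = 645.16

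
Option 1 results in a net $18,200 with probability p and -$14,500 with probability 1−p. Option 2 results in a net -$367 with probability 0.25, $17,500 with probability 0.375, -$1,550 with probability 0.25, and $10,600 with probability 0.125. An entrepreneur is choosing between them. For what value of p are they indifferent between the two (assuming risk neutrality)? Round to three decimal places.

p = 0.670

EV(Option 2) = 0.25 × (-367) + 0.375 × 17500 + 0.25 × (-1550) + 0.125 × 10600 = -91.75 + 6562.5 − 387.5 + 1325 = 7408.25
p·18200 + (1−p)·(-14500) = 7408.25
32700p − 14500 = 7408.25
p = (7408.25 + 14500) / 32700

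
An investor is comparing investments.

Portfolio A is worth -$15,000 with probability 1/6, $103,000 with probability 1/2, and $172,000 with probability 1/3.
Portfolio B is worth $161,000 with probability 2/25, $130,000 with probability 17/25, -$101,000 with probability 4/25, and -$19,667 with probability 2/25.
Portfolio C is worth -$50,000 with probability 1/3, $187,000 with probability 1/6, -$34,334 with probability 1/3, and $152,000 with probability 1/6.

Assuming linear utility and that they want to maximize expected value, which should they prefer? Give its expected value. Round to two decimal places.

Portfolio A ($106,333.33)

Portfolio A = 1/6 × (-15000) + 1/2 × 103000 + 1/3 × 172000 = -2500 + 51500 + 57333.3333 = 106333.3333
Portfolio B = 2/25 × 161000 + 17/25 × 130000 + 4/25 × (-101000) + 2/25 × (-19667) = 12880 + 88400 − 16160 − 1573.36 = 83546.64
Portfolio C = 1/3 × (-50000) + 1/6 × 187000 + 1/3 × (-34334) + 1/6 × 152000 = -16666.6667 + 31166.6667 − 11444.6667 + 25333.3333 = 28388.6667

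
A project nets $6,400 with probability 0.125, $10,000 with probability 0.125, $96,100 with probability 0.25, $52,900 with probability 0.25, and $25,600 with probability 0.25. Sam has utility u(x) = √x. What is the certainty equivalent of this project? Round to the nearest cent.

E[u] = 0.125·√6400 + 0.125·√10000 + 0.25·√96100 + 0.25·√52900 + 0.25·√25600 = 0.125·80 + 0.125·100 + 0.25·310 + 0.25·230 + 0.25·160 = 197.5
CE = (197.5)² = 39006.25

$39,006.25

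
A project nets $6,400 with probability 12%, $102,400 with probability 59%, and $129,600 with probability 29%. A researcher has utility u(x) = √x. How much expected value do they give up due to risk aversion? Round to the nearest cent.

$7,080.16

E[u] = 0.12·√6400 + 0.59·√102400 + 0.29·√129600 = 0.12·80 + 0.59·320 + 0.29·360 = 302.8
CE = (302.8)² = 91687.84
Risk premium = EV − CE = 98768 − 91687.84 = 7080.16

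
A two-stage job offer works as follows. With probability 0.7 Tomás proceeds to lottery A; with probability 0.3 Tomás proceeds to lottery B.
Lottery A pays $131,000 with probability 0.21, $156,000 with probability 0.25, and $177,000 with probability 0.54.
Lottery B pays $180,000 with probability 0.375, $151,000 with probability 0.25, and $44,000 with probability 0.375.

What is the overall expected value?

$149,988

EV(A) = 0.21 × 131000 + 0.25 × 156000 + 0.54 × 177000 = 27510 + 39000 + 95580 = 162090
EV(B) = 0.375 × 180000 + 0.25 × 151000 + 0.375 × 44000 = 67500 + 37750 + 16500 = 121750
Overall = 0.7 × 162090 + 0.3 × 121750 = 113463 + 36525 = 149988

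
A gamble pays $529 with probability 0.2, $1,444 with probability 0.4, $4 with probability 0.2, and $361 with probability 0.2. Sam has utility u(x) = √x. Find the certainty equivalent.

$576

E[u] = 0.2·√529 + 0.4·√1444 + 0.2·√4 + 0.2·√361 = 0.2·23 + 0.4·38 + 0.2·2 + 0.2·19 = 24
CE = (24)² = 576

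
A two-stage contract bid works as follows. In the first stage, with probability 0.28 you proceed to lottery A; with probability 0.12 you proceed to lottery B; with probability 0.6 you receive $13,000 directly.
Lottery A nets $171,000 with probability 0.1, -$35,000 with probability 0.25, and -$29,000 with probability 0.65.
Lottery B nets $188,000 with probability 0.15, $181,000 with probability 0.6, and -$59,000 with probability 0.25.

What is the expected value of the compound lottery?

$19,506

EV(A) = 0.1 × 171000 + 0.25 × (-35000) + 0.65 × (-29000) = 17100 − 8750 − 18850 = -10500
EV(B) = 0.15 × 188000 + 0.6 × 181000 + 0.25 × (-59000) = 28200 + 108600 − 14750 = 122050
Branch C: 13000 (certain)
Overall = 0.28 × (-10500) + 0.12 × 122050 + 0.6 × 13000 = -2940 + 14646 + 7800 = 19506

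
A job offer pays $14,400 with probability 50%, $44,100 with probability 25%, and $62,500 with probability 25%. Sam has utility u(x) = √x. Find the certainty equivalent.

$30,625

E[u] = 0.5·√14400 + 0.25·√44100 + 0.25·√62500 = 0.5·120 + 0.25·210 + 0.25·250 = 175
CE = (175)² = 30625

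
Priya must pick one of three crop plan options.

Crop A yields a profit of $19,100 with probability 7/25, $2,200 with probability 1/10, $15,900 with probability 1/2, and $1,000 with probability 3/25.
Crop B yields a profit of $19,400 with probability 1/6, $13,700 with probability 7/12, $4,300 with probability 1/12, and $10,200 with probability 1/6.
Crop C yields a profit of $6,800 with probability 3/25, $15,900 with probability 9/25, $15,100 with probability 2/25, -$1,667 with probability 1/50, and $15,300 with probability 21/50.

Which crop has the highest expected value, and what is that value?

Crop A = 7/25 × 19100 + 1/10 × 2200 + 1/2 × 15900 + 3/25 × 1000 = 5348 + 220 + 7950 + 120 = 13638
Crop B = 1/6 × 19400 + 7/12 × 13700 + 1/12 × 4300 + 1/6 × 10200 = 3233.3333 + 7991.6667 + 358.3333 + 1700 = 13283.3333
Crop C = 3/25 × 6800 + 9/25 × 15900 + 2/25 × 15100 + 1/50 × (-1667) + 21/50 × 15300 = 816 + 5724 + 1208 − 33.34 + 6426 = 14140.66

Crop C ($14,140.66)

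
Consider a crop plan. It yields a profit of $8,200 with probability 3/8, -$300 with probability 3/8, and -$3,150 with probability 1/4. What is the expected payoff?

EV = 3/8 × 8200 + 3/8 × (-300) + 1/4 × (-3150) = 3075 − 112.5 − 787.5 = 2175

$2,175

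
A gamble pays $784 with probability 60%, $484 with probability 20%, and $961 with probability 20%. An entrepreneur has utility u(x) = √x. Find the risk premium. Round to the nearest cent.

$8.64

E[u] = 0.6·√784 + 0.2·√484 + 0.2·√961 = 0.6·28 + 0.2·22 + 0.2·31 = 27.4
CE = (27.4)² = 750.76
Risk premium = EV − CE = 759.4 − 750.76 = 8.64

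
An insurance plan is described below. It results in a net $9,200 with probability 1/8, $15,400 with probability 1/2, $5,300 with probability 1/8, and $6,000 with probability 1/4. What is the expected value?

$11,012.50

EV = 1/8 × 9200 + 1/2 × 15400 + 1/8 × 5300 + 1/4 × 6000 = 1150 + 7700 + 662.5 + 1500 = 11012.5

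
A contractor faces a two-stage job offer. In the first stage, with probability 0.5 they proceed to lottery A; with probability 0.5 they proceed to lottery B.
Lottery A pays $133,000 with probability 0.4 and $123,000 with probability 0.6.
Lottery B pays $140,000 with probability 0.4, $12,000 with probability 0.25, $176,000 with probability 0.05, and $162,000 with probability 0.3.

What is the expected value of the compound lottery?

$121,700

EV(A) = 0.4 × 133000 + 0.6 × 123000 = 53200 + 73800 = 127000
EV(B) = 0.4 × 140000 + 0.25 × 12000 + 0.05 × 176000 + 0.3 × 162000 = 56000 + 3000 + 8800 + 48600 = 116400
Overall = 0.5 × 127000 + 0.5 × 116400 = 63500 + 58200 = 121700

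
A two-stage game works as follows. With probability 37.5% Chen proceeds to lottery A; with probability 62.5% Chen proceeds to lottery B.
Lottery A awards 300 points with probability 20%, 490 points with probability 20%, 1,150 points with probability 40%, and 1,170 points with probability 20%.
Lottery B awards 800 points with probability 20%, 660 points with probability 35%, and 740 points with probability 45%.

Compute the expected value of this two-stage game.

772 points

EV(A) = 0.2 × 300 + 0.2 × 490 + 0.4 × 1150 + 0.2 × 1170 = 60 + 98 + 460 + 234 = 852
EV(B) = 0.2 × 800 + 0.35 × 660 + 0.45 × 740 = 160 + 231 + 333 = 724
Overall = 0.375 × 852 + 0.625 × 724 = 319.5 + 452.5 = 772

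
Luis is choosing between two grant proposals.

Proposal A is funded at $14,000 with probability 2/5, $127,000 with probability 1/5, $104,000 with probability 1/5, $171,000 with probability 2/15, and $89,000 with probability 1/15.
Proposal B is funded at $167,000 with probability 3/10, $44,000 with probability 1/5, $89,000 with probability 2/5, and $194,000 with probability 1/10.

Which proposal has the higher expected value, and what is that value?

Proposal B ($113,900)

Proposal A = 2/5 × 14000 + 1/5 × 127000 + 1/5 × 104000 + 2/15 × 171000 + 1/15 × 89000 = 5600 + 25400 + 20800 + 22800 + 5933.3333 = 80533.3333
Proposal B = 3/10 × 167000 + 1/5 × 44000 + 2/5 × 89000 + 1/10 × 194000 = 50100 + 8800 + 35600 + 19400 = 113900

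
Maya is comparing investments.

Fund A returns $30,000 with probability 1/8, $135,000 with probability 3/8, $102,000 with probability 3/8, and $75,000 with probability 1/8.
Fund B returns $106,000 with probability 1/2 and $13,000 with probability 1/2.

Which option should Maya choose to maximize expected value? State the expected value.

Fund A = 1/8 × 30000 + 3/8 × 135000 + 3/8 × 102000 + 1/8 × 75000 = 3750 + 50625 + 38250 + 9375 = 102000
Fund B = 1/2 × 106000 + 1/2 × 13000 = 53000 + 6500 = 59500

Fund A ($102,000)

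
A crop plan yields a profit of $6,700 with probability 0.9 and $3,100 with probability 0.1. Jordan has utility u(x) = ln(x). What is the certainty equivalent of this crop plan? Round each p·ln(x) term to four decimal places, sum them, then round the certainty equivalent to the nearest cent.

E[u] = 0.9·ln(6700) + 0.1·ln(3100) = 7.9289 + 0.8039 = 8.7328
CE = e^8.7328 ≈ 6203.07

$6,203.07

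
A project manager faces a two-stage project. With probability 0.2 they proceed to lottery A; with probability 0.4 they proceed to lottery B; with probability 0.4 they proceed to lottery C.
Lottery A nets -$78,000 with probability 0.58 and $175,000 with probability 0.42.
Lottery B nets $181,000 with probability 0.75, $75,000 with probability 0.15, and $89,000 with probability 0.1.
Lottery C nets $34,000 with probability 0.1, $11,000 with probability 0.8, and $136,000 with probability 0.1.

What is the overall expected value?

EV(A) = 0.58 × (-78000) + 0.42 × 175000 = -45240 + 73500 = 28260
EV(B) = 0.75 × 181000 + 0.15 × 75000 + 0.1 × 89000 = 135750 + 11250 + 8900 = 155900
EV(C) = 0.1 × 34000 + 0.8 × 11000 + 0.1 × 136000 = 3400 + 8800 + 13600 = 25800
Overall = 0.2 × 28260 + 0.4 × 155900 + 0.4 × 25800 = 5652 + 62360 + 10320 = 78332

$78,332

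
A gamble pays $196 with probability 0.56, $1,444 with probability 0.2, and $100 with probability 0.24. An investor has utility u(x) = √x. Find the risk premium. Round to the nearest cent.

E[u] = 0.56·√196 + 0.2·√1444 + 0.24·√100 = 0.56·14 + 0.2·38 + 0.24·10 = 17.84
CE = (17.84)² = 318.2656
Risk premium = EV − CE = 422.56 − 318.2656 = 104.2944

$104.29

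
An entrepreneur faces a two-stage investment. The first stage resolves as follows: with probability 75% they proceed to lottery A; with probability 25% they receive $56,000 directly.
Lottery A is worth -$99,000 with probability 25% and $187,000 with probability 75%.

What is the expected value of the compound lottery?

$100,625

EV(A) = 0.25 × (-99000) + 0.75 × 187000 = -24750 + 140250 = 115500
Branch B: 56000 (certain)
Overall = 0.75 × 115500 + 0.25 × 56000 = 86625 + 14000 = 100625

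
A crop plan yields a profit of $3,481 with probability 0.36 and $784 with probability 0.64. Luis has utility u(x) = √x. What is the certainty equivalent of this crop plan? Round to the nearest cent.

$1,533.51

E[u] = 0.36·√3481 + 0.64·√784 = 0.36·59 + 0.64·28 = 39.16
CE = (39.16)² = 1533.5056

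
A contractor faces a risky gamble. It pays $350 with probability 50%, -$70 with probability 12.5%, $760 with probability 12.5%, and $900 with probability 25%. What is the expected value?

EV = 0.5 × 350 + 0.125 × (-70) + 0.125 × 760 + 0.25 × 900 = 175 − 8.75 + 95 + 225 = 486.25

$486.25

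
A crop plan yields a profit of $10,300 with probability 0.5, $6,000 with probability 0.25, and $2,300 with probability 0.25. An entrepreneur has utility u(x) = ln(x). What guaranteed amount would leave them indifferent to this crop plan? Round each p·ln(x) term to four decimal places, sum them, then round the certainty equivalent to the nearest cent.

$6,185.73

E[u] = 0.5·ln(10300) + 0.25·ln(6000) + 0.25·ln(2300) = 4.6199 + 2.1749 + 1.9352 = 8.7300
CE = e^8.7300 ≈ 6185.73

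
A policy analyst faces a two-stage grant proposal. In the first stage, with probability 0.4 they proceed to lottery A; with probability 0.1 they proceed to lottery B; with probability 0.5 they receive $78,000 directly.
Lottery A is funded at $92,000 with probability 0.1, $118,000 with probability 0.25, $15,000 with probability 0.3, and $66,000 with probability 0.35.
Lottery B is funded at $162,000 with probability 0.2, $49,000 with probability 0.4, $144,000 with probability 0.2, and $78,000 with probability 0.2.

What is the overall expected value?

EV(A) = 0.1 × 92000 + 0.25 × 118000 + 0.3 × 15000 + 0.35 × 66000 = 9200 + 29500 + 4500 + 23100 = 66300
EV(B) = 0.2 × 162000 + 0.4 × 49000 + 0.2 × 144000 + 0.2 × 78000 = 32400 + 19600 + 28800 + 15600 = 96400
Branch C: 78000 (certain)
Overall = 0.4 × 66300 + 0.1 × 96400 + 0.5 × 78000 = 26520 + 9640 + 39000 = 75160

$75,160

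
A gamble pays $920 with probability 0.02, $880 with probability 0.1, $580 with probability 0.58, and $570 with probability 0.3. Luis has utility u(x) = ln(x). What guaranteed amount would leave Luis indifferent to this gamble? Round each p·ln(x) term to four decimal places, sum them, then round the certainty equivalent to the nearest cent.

$607.16

E[u] = 0.02·ln(920) + 0.1·ln(880) + 0.58·ln(580) + 0.3·ln(570) = 0.1365 + 0.6780 + 3.6906 + 1.9037 = 6.4088
CE = e^6.4088 ≈ 607.16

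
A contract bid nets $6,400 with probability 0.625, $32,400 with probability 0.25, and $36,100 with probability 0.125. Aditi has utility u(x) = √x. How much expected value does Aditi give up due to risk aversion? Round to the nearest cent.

$2,510.94

E[u] = 0.625·√6400 + 0.25·√32400 + 0.125·√36100 = 0.625·80 + 0.25·180 + 0.125·190 = 118.75
CE = (118.75)² = 14101.5625
Risk premium = EV − CE = 16612.5 − 14101.5625 = 2510.9375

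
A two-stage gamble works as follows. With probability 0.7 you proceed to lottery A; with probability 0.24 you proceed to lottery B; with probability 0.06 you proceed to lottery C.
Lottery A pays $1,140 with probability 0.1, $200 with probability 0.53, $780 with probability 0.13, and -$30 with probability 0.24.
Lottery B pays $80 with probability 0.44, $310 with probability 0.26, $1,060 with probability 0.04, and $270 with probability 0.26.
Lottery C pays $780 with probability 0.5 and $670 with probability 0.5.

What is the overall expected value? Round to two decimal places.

$318.26

EV(A) = 0.1 × 1140 + 0.53 × 200 + 0.13 × 780 + 0.24 × (-30) = 114 + 106 + 101.4 − 7.2 = 314.2
EV(B) = 0.44 × 80 + 0.26 × 310 + 0.04 × 1060 + 0.26 × 270 = 35.2 + 80.6 + 42.4 + 70.2 = 228.4
EV(C) = 0.5 × 780 + 0.5 × 670 = 390 + 335 = 725
Overall = 0.7 × 314.2 + 0.24 × 228.4 + 0.06 × 725 = 219.94 + 54.816 + 43.5 = 318.256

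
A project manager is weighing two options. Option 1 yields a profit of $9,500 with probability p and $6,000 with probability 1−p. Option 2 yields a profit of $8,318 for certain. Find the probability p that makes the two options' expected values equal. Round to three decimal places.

p·9500 + (1−p)·6000 = 8318
3500p + 6000 = 8318
p = (8318 − 6000) / 3500

p = 0.662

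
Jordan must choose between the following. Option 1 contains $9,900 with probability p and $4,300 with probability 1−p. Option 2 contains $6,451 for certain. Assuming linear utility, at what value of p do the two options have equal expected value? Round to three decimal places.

p = 0.384

p·9900 + (1−p)·4300 = 6451
5600p + 4300 = 6451
p = (6451 − 4300) / 5600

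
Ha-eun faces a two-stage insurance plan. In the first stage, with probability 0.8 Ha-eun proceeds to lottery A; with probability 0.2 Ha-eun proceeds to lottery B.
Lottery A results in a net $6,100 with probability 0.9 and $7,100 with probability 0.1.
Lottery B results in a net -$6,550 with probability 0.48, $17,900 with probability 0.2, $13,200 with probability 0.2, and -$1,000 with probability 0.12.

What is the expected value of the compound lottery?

EV(A) = 0.9 × 6100 + 0.1 × 7100 = 5490 + 710 = 6200
EV(B) = 0.48 × (-6550) + 0.2 × 17900 + 0.2 × 13200 + 0.12 × (-1000) = -3144 + 3580 + 2640 − 120 = 2956
Overall = 0.8 × 6200 + 0.2 × 2956 = 4960 + 591.2 = 5551.2

$5,551.20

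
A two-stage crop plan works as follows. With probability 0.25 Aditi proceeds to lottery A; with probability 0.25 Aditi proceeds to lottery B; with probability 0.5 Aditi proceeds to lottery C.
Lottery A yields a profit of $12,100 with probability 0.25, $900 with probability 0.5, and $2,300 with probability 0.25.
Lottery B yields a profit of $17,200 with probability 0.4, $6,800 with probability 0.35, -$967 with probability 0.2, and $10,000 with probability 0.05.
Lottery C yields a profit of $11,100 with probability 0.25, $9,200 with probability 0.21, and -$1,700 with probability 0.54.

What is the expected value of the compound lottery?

$5,298.65

EV(A) = 0.25 × 12100 + 0.5 × 900 + 0.25 × 2300 = 3025 + 450 + 575 = 4050
EV(B) = 0.4 × 17200 + 0.35 × 6800 + 0.2 × (-967) + 0.05 × 10000 = 6880 + 2380 − 193.4 + 500 = 9566.6
EV(C) = 0.25 × 11100 + 0.21 × 9200 + 0.54 × (-1700) = 2775 + 1932 − 918 = 3789
Overall = 0.25 × 4050 + 0.25 × 9566.6 + 0.5 × 3789 = 1012.5 + 2391.65 + 1894.5 = 5298.65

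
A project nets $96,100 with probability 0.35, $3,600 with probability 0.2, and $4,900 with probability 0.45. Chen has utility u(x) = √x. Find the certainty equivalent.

E[u] = 0.35·√96100 + 0.2·√3600 + 0.45·√4900 = 0.35·310 + 0.2·60 + 0.45·70 = 152
CE = (152)² = 23104

$23,104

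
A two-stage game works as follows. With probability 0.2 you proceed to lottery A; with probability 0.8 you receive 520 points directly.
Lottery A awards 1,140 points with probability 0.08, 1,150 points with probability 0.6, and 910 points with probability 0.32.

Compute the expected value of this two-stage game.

EV(A) = 0.08 × 1140 + 0.6 × 1150 + 0.32 × 910 = 91.2 + 690 + 291.2 = 1072.4
Branch B: 520 (certain)
Overall = 0.2 × 1072.4 + 0.8 × 520 = 214.48 + 416 = 630.48

630.48 points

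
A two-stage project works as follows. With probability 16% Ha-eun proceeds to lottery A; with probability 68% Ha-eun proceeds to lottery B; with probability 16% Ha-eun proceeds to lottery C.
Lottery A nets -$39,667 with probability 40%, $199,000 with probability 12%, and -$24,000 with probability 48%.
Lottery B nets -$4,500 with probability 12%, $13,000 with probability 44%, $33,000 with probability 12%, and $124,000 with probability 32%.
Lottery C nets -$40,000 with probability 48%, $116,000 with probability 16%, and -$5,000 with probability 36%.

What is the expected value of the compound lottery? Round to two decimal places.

EV(A) = 0.4 × (-39667) + 0.12 × 199000 + 0.48 × (-24000) = -15866.8 + 23880 − 11520 = -3506.8
EV(B) = 0.12 × (-4500) + 0.44 × 13000 + 0.12 × 33000 + 0.32 × 124000 = -540 + 5720 + 3960 + 39680 = 48820
EV(C) = 0.48 × (-40000) + 0.16 × 116000 + 0.36 × (-5000) = -19200 + 18560 − 1800 = -2440
Overall = 0.16 × (-3506.8) + 0.68 × 48820 + 0.16 × (-2440) = -561.088 + 33197.6 − 390.4 = 32246.112

$32,246.11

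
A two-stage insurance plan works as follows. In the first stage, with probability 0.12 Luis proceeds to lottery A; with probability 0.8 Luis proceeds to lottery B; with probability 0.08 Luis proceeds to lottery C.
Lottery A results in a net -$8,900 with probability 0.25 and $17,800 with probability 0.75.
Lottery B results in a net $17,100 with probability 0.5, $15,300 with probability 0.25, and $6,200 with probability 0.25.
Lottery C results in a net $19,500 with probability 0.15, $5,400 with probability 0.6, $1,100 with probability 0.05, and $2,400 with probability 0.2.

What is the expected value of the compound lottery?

EV(A) = 0.25 × (-8900) + 0.75 × 17800 = -2225 + 13350 = 11125
EV(B) = 0.5 × 17100 + 0.25 × 15300 + 0.25 × 6200 = 8550 + 3825 + 1550 = 13925
EV(C) = 0.15 × 19500 + 0.6 × 5400 + 0.05 × 1100 + 0.2 × 2400 = 2925 + 3240 + 55 + 480 = 6700
Overall = 0.12 × 11125 + 0.8 × 13925 + 0.08 × 6700 = 1335 + 11140 + 536 = 13011

$13,011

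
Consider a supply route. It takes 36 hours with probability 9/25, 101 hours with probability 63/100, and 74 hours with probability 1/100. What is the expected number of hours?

EV = 9/25 × 36 + 63/100 × 101 + 1/100 × 74 = 12.96 + 63.63 + 0.74 = 77.33

77.33 hours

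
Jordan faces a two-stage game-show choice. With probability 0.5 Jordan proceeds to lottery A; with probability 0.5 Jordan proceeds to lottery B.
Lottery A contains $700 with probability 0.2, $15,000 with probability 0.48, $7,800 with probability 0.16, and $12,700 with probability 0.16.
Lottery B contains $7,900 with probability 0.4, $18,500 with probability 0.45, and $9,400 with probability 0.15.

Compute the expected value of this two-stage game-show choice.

$11,757.50

EV(A) = 0.2 × 700 + 0.48 × 15000 + 0.16 × 7800 + 0.16 × 12700 = 140 + 7200 + 1248 + 2032 = 10620
EV(B) = 0.4 × 7900 + 0.45 × 18500 + 0.15 × 9400 = 3160 + 8325 + 1410 = 12895
Overall = 0.5 × 10620 + 0.5 × 12895 = 5310 + 6447.5 = 11757.5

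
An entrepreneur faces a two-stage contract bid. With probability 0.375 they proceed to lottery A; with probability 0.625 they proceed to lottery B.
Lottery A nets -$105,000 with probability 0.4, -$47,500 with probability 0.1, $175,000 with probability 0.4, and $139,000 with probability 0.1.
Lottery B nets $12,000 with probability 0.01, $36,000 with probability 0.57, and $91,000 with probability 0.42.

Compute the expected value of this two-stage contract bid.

EV(A) = 0.4 × (-105000) + 0.1 × (-47500) + 0.4 × 175000 + 0.1 × 139000 = -42000 − 4750 + 70000 + 13900 = 37150
EV(B) = 0.01 × 12000 + 0.57 × 36000 + 0.42 × 91000 = 120 + 20520 + 38220 = 58860
Overall = 0.375 × 37150 + 0.625 × 58860 = 13931.25 + 36787.5 = 50718.75

$50,718.75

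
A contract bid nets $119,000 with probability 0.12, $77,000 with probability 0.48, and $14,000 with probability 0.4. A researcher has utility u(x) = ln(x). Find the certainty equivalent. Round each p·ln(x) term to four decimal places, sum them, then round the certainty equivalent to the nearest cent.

$41,019.38

E[u] = 0.12·ln(119000) + 0.48·ln(77000) + 0.4·ln(14000) = 1.4024 + 5.4007 + 3.8187 = 10.6218
CE = e^10.6218 ≈ 41019.38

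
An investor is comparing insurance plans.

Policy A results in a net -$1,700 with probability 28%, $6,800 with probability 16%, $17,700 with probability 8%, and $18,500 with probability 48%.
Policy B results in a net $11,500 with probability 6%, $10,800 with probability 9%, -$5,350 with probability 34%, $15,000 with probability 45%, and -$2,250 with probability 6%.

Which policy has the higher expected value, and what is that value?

Policy A ($10,908)

Policy A = 0.28 × (-1700) + 0.16 × 6800 + 0.08 × 17700 + 0.48 × 18500 = -476 + 1088 + 1416 + 8880 = 10908
Policy B = 0.06 × 11500 + 0.09 × 10800 + 0.34 × (-5350) + 0.45 × 15000 + 0.06 × (-2250) = 690 + 972 − 1819 + 6750 − 135 = 6458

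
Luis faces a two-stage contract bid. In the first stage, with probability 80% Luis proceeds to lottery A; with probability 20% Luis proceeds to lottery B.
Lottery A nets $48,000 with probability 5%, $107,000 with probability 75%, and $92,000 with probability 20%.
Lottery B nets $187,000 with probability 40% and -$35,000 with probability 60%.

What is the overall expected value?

EV(A) = 0.05 × 48000 + 0.75 × 107000 + 0.2 × 92000 = 2400 + 80250 + 18400 = 101050
EV(B) = 0.4 × 187000 + 0.6 × (-35000) = 74800 − 21000 = 53800
Overall = 0.8 × 101050 + 0.2 × 53800 = 80840 + 10760 = 91600

$91,600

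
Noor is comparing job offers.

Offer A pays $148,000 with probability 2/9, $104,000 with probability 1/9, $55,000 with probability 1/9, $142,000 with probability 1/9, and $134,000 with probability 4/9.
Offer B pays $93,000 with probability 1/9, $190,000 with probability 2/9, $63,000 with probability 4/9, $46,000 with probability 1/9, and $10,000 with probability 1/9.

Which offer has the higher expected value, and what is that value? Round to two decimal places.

Offer A ($125,888.89)

Offer A = 2/9 × 148000 + 1/9 × 104000 + 1/9 × 55000 + 1/9 × 142000 + 4/9 × 134000 = 32888.8889 + 11555.5556 + 6111.1111 + 15777.7778 + 59555.5556 = 125888.8889
Offer B = 1/9 × 93000 + 2/9 × 190000 + 4/9 × 63000 + 1/9 × 46000 + 1/9 × 10000 = 10333.3333 + 42222.2222 + 28000 + 5111.1111 + 1111.1111 = 86777.7778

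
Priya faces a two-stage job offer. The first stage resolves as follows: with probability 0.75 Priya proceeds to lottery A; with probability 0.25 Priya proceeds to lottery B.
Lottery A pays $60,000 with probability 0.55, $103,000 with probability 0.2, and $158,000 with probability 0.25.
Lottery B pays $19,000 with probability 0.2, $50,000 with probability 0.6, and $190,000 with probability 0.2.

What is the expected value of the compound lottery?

$87,775

EV(A) = 0.55 × 60000 + 0.2 × 103000 + 0.25 × 158000 = 33000 + 20600 + 39500 = 93100
EV(B) = 0.2 × 19000 + 0.6 × 50000 + 0.2 × 190000 = 3800 + 30000 + 38000 = 71800
Overall = 0.75 × 93100 + 0.25 × 71800 = 69825 + 17950 = 87775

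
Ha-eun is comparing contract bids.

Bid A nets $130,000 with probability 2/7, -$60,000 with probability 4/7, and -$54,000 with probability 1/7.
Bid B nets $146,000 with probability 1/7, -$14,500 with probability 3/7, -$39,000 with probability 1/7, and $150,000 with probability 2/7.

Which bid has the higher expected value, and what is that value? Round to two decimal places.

Bid B ($51,928.57)

Bid A = 2/7 × 130000 + 4/7 × (-60000) + 1/7 × (-54000) = 37142.8571 − 34285.7143 − 7714.2857 = -4857.1429
Bid B = 1/7 × 146000 + 3/7 × (-14500) + 1/7 × (-39000) + 2/7 × 150000 = 20857.1429 − 6214.2857 − 5571.4286 + 42857.1429 = 51928.5714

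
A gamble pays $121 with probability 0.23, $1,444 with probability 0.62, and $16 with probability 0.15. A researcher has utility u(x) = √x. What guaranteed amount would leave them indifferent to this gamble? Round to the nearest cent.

E[u] = 0.23·√121 + 0.62·√1444 + 0.15·√16 = 0.23·11 + 0.62·38 + 0.15·4 = 26.69
CE = (26.69)² = 712.3561

$712.36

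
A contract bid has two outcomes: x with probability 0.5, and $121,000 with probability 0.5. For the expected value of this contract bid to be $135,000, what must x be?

x = $149,000

0.5·x + 0.5·121000 = 135000
0.5·x = 135000 − 60500 = 74500
x = 74500 / 0.5 = 149000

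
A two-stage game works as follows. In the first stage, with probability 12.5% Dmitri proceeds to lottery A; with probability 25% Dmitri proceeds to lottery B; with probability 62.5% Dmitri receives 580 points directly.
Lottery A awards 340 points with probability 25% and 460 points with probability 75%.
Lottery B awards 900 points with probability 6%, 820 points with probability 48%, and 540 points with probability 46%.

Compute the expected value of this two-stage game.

590.25 points

EV(A) = 0.25 × 340 + 0.75 × 460 = 85 + 345 = 430
EV(B) = 0.06 × 900 + 0.48 × 820 + 0.46 × 540 = 54 + 393.6 + 248.4 = 696
Branch C: 580 (certain)
Overall = 0.125 × 430 + 0.25 × 696 + 0.625 × 580 = 53.75 + 174 + 362.5 = 590.25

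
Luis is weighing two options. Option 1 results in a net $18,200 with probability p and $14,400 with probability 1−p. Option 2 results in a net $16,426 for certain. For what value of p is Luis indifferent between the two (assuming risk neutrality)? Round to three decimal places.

p·18200 + (1−p)·14400 = 16426
3800p + 14400 = 16426
p = (16426 − 14400) / 3800

p = 0.533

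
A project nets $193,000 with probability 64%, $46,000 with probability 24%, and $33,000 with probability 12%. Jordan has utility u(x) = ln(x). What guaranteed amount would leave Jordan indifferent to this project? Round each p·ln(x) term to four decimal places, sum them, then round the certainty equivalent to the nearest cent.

$110,669.11

E[u] = 0.64·ln(193000) + 0.24·ln(46000) + 0.12·ln(33000) = 7.7891 + 2.5767 + 1.2485 = 11.6143
CE = e^11.6143 ≈ 110669.11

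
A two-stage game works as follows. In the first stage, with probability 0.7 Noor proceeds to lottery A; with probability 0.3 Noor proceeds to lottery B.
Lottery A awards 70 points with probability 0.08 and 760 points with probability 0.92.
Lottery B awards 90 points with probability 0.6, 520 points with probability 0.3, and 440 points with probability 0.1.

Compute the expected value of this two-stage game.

EV(A) = 0.08 × 70 + 0.92 × 760 = 5.6 + 699.2 = 704.8
EV(B) = 0.6 × 90 + 0.3 × 520 + 0.1 × 440 = 54 + 156 + 44 = 254
Overall = 0.7 × 704.8 + 0.3 × 254 = 493.36 + 76.2 = 569.56

569.56 points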